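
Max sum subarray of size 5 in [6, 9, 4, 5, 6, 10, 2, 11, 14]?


[0:5]: 30
[1:6]: 34
[2:7]: 27
[3:8]: 34
[4:9]: 43

Max: 43 at [4:9]


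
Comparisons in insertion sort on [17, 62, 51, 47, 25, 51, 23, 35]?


Algorithm: insertion sort
Input: [17, 62, 51, 47, 25, 51, 23, 35]
Sorted: [17, 23, 25, 35, 47, 51, 51, 62]

23


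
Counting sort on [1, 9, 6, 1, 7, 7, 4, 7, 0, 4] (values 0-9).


Input: [1, 9, 6, 1, 7, 7, 4, 7, 0, 4]
Counts: [1, 2, 0, 0, 2, 0, 1, 3, 0, 1]

Sorted: [0, 1, 1, 4, 4, 6, 7, 7, 7, 9]


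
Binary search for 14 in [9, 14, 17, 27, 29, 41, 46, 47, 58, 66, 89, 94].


Step 1: lo=0, hi=11, mid=5, val=41
Step 2: lo=0, hi=4, mid=2, val=17
Step 3: lo=0, hi=1, mid=0, val=9
Step 4: lo=1, hi=1, mid=1, val=14

Found at index 1


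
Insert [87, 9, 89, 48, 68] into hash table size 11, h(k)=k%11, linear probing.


Insert 87: h=10 -> slot 10
Insert 9: h=9 -> slot 9
Insert 89: h=1 -> slot 1
Insert 48: h=4 -> slot 4
Insert 68: h=2 -> slot 2

Table: [None, 89, 68, None, 48, None, None, None, None, 9, 87]


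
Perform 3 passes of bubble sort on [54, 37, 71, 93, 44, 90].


Initial: [54, 37, 71, 93, 44, 90]
Pass 1: [37, 54, 71, 44, 90, 93] (3 swaps)
Pass 2: [37, 54, 44, 71, 90, 93] (1 swaps)
Pass 3: [37, 44, 54, 71, 90, 93] (1 swaps)

After 3 passes: [37, 44, 54, 71, 90, 93]


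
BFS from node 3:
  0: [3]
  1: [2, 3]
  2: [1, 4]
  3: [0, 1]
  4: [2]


Visit 3, enqueue [0, 1]
Visit 0, enqueue []
Visit 1, enqueue [2]
Visit 2, enqueue [4]
Visit 4, enqueue []

BFS order: [3, 0, 1, 2, 4]


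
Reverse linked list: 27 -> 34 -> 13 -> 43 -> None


Step 1: curr=27, set curr.next=prev(None) | reversed so far: 27
Step 2: curr=34, set curr.next=prev(27) | reversed so far: 34 -> 27
Step 3: curr=13, set curr.next=prev(34) | reversed so far: 13 -> 34 -> 27
Step 4: curr=43, set curr.next=prev(13) | reversed so far: 43 -> 13 -> 34 -> 27

43 -> 13 -> 34 -> 27 -> None


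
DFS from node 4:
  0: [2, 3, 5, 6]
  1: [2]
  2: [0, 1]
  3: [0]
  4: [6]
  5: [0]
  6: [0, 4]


Visit 4, push [6]
Visit 6, push [0]
Visit 0, push [5, 3, 2]
Visit 2, push [1]
Visit 1, push []
Visit 3, push []
Visit 5, push []

DFS order: [4, 6, 0, 2, 1, 3, 5]


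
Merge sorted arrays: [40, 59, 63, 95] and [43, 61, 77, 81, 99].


Take 40 from A
Take 43 from B
Take 59 from A
Take 61 from B
Take 63 from A
Take 77 from B
Take 81 from B
Take 95 from A

Merged: [40, 43, 59, 61, 63, 77, 81, 95, 99]


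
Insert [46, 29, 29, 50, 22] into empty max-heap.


Insert 46: [46]
Insert 29: [46, 29]
Insert 29: [46, 29, 29]
Insert 50: [50, 46, 29, 29]
Insert 22: [50, 46, 29, 29, 22]

Final heap: [50, 46, 29, 29, 22]


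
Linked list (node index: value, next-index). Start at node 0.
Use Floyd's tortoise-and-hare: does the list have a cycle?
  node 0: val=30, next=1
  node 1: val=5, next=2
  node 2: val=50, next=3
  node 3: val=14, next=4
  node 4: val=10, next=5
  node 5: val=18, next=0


Floyd's tortoise (slow, +1) and hare (fast, +2):
  init: slow=0, fast=0
  step 1: slow=1, fast=2
  step 2: slow=2, fast=4
  step 3: slow=3, fast=0
  step 4: slow=4, fast=2
  step 5: slow=5, fast=4
  step 6: slow=0, fast=0
  slow == fast at node 0: cycle detected

Cycle: yes


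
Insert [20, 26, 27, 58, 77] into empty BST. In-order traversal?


Insert 20: root
Insert 26: R from 20
Insert 27: R from 20 -> R from 26
Insert 58: R from 20 -> R from 26 -> R from 27
Insert 77: R from 20 -> R from 26 -> R from 27 -> R from 58

In-order: [20, 26, 27, 58, 77]


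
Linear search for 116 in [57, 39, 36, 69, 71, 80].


i=0: 57!=116
i=1: 39!=116
i=2: 36!=116
i=3: 69!=116
i=4: 71!=116
i=5: 80!=116

Not found, 6 comps


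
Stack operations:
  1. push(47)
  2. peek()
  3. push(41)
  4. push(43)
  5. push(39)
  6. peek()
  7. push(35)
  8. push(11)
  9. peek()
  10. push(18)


push(47) -> [47]
peek()->47
push(41) -> [47, 41]
push(43) -> [47, 41, 43]
push(39) -> [47, 41, 43, 39]
peek()->39
push(35) -> [47, 41, 43, 39, 35]
push(11) -> [47, 41, 43, 39, 35, 11]
peek()->11
push(18) -> [47, 41, 43, 39, 35, 11, 18]

Final stack: [47, 41, 43, 39, 35, 11, 18]


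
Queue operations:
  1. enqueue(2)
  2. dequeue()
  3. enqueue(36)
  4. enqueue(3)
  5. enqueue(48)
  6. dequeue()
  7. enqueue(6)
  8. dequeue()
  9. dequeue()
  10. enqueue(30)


enqueue(2) -> [2]
dequeue()->2, []
enqueue(36) -> [36]
enqueue(3) -> [36, 3]
enqueue(48) -> [36, 3, 48]
dequeue()->36, [3, 48]
enqueue(6) -> [3, 48, 6]
dequeue()->3, [48, 6]
dequeue()->48, [6]
enqueue(30) -> [6, 30]

Final queue: [6, 30]


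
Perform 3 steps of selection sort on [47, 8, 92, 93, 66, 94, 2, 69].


Initial: [47, 8, 92, 93, 66, 94, 2, 69]
Step 1: min=2 at 6
  Swap: [2, 8, 92, 93, 66, 94, 47, 69]
Step 2: min=8 at 1
  Swap: [2, 8, 92, 93, 66, 94, 47, 69]
Step 3: min=47 at 6
  Swap: [2, 8, 47, 93, 66, 94, 92, 69]

After 3 steps: [2, 8, 47, 93, 66, 94, 92, 69]


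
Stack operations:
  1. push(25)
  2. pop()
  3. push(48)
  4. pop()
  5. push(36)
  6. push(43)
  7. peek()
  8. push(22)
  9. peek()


push(25) -> [25]
pop()->25, []
push(48) -> [48]
pop()->48, []
push(36) -> [36]
push(43) -> [36, 43]
peek()->43
push(22) -> [36, 43, 22]
peek()->22

Final stack: [36, 43, 22]


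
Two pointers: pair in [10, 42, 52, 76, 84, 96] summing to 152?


lo=0(10)+hi=5(96)=106
lo=1(42)+hi=5(96)=138
lo=2(52)+hi=5(96)=148
lo=3(76)+hi=5(96)=172
lo=3(76)+hi=4(84)=160

No pair found


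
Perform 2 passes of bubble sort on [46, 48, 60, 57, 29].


Initial: [46, 48, 60, 57, 29]
Pass 1: [46, 48, 57, 29, 60] (2 swaps)
Pass 2: [46, 48, 29, 57, 60] (1 swaps)

After 2 passes: [46, 48, 29, 57, 60]


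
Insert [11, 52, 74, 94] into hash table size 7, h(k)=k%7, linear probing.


Insert 11: h=4 -> slot 4
Insert 52: h=3 -> slot 3
Insert 74: h=4, 1 probes -> slot 5
Insert 94: h=3, 3 probes -> slot 6

Table: [None, None, None, 52, 11, 74, 94]


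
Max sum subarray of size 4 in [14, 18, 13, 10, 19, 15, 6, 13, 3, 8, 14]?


[0:4]: 55
[1:5]: 60
[2:6]: 57
[3:7]: 50
[4:8]: 53
[5:9]: 37
[6:10]: 30
[7:11]: 38

Max: 60 at [1:5]


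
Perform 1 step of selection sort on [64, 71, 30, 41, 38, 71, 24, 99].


Initial: [64, 71, 30, 41, 38, 71, 24, 99]
Step 1: min=24 at 6
  Swap: [24, 71, 30, 41, 38, 71, 64, 99]

After 1 step: [24, 71, 30, 41, 38, 71, 64, 99]


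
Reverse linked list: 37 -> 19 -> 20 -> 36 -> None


Step 1: curr=37, set curr.next=prev(None) | reversed so far: 37
Step 2: curr=19, set curr.next=prev(37) | reversed so far: 19 -> 37
Step 3: curr=20, set curr.next=prev(19) | reversed so far: 20 -> 19 -> 37
Step 4: curr=36, set curr.next=prev(20) | reversed so far: 36 -> 20 -> 19 -> 37

36 -> 20 -> 19 -> 37 -> None


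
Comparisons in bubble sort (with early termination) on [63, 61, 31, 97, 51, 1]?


Algorithm: bubble sort (with early termination)
Input: [63, 61, 31, 97, 51, 1]
Sorted: [1, 31, 51, 61, 63, 97]

15


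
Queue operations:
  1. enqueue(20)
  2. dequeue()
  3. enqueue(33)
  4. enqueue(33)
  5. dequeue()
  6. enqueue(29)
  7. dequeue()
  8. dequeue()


enqueue(20) -> [20]
dequeue()->20, []
enqueue(33) -> [33]
enqueue(33) -> [33, 33]
dequeue()->33, [33]
enqueue(29) -> [33, 29]
dequeue()->33, [29]
dequeue()->29, []

Final queue: []


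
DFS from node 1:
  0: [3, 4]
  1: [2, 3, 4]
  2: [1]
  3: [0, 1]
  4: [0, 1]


Visit 1, push [4, 3, 2]
Visit 2, push []
Visit 3, push [0]
Visit 0, push [4]
Visit 4, push []

DFS order: [1, 2, 3, 0, 4]


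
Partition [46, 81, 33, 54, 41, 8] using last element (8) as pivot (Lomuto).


Pivot: 8
Place pivot at 0: [8, 81, 33, 54, 41, 46]

Partitioned: [8, 81, 33, 54, 41, 46]


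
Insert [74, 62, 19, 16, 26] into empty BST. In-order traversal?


Insert 74: root
Insert 62: L from 74
Insert 19: L from 74 -> L from 62
Insert 16: L from 74 -> L from 62 -> L from 19
Insert 26: L from 74 -> L from 62 -> R from 19

In-order: [16, 19, 26, 62, 74]


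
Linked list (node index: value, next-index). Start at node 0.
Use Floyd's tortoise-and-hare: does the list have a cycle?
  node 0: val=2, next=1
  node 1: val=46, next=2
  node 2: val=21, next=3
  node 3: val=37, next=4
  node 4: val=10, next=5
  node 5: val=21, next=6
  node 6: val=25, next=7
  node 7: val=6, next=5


Floyd's tortoise (slow, +1) and hare (fast, +2):
  init: slow=0, fast=0
  step 1: slow=1, fast=2
  step 2: slow=2, fast=4
  step 3: slow=3, fast=6
  step 4: slow=4, fast=5
  step 5: slow=5, fast=7
  step 6: slow=6, fast=6
  slow == fast at node 6: cycle detected

Cycle: yes


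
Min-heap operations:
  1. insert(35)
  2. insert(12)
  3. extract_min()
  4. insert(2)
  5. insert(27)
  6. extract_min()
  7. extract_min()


insert(35) -> [35]
insert(12) -> [12, 35]
extract_min()->12, [35]
insert(2) -> [2, 35]
insert(27) -> [2, 35, 27]
extract_min()->2, [27, 35]
extract_min()->27, [35]

Final heap: [35]


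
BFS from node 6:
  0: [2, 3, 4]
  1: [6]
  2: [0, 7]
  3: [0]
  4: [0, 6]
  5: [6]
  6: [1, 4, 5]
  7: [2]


Visit 6, enqueue [1, 4, 5]
Visit 1, enqueue []
Visit 4, enqueue [0]
Visit 5, enqueue []
Visit 0, enqueue [2, 3]
Visit 2, enqueue [7]
Visit 3, enqueue []
Visit 7, enqueue []

BFS order: [6, 1, 4, 5, 0, 2, 3, 7]


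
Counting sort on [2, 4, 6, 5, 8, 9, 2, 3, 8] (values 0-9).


Input: [2, 4, 6, 5, 8, 9, 2, 3, 8]
Counts: [0, 0, 2, 1, 1, 1, 1, 0, 2, 1]

Sorted: [2, 2, 3, 4, 5, 6, 8, 8, 9]


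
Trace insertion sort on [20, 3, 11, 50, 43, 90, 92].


Initial: [20, 3, 11, 50, 43, 90, 92]
Insert 3: [3, 20, 11, 50, 43, 90, 92]
Insert 11: [3, 11, 20, 50, 43, 90, 92]
Insert 50: [3, 11, 20, 50, 43, 90, 92]
Insert 43: [3, 11, 20, 43, 50, 90, 92]
Insert 90: [3, 11, 20, 43, 50, 90, 92]
Insert 92: [3, 11, 20, 43, 50, 90, 92]

Sorted: [3, 11, 20, 43, 50, 90, 92]


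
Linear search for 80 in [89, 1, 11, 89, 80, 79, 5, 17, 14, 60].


i=0: 89!=80
i=1: 1!=80
i=2: 11!=80
i=3: 89!=80
i=4: 80==80 found!

Found at 4, 5 comps


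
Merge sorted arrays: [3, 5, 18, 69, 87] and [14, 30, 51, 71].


Take 3 from A
Take 5 from A
Take 14 from B
Take 18 from A
Take 30 from B
Take 51 from B
Take 69 from A
Take 71 from B

Merged: [3, 5, 14, 18, 30, 51, 69, 71, 87]


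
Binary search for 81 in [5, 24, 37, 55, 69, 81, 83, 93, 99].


Step 1: lo=0, hi=8, mid=4, val=69
Step 2: lo=5, hi=8, mid=6, val=83
Step 3: lo=5, hi=5, mid=5, val=81

Found at index 5


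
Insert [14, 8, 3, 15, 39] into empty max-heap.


Insert 14: [14]
Insert 8: [14, 8]
Insert 3: [14, 8, 3]
Insert 15: [15, 14, 3, 8]
Insert 39: [39, 15, 3, 8, 14]

Final heap: [39, 15, 3, 8, 14]


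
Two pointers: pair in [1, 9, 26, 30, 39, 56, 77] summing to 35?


lo=0(1)+hi=6(77)=78
lo=0(1)+hi=5(56)=57
lo=0(1)+hi=4(39)=40
lo=0(1)+hi=3(30)=31
lo=1(9)+hi=3(30)=39
lo=1(9)+hi=2(26)=35

Yes: 9+26=35


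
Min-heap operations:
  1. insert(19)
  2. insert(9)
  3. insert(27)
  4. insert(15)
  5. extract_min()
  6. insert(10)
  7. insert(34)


insert(19) -> [19]
insert(9) -> [9, 19]
insert(27) -> [9, 19, 27]
insert(15) -> [9, 15, 27, 19]
extract_min()->9, [15, 19, 27]
insert(10) -> [10, 15, 27, 19]
insert(34) -> [10, 15, 27, 19, 34]

Final heap: [10, 15, 27, 19, 34]


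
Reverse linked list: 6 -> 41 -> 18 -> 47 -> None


Step 1: curr=6, set curr.next=prev(None) | reversed so far: 6
Step 2: curr=41, set curr.next=prev(6) | reversed so far: 41 -> 6
Step 3: curr=18, set curr.next=prev(41) | reversed so far: 18 -> 41 -> 6
Step 4: curr=47, set curr.next=prev(18) | reversed so far: 47 -> 18 -> 41 -> 6

47 -> 18 -> 41 -> 6 -> None


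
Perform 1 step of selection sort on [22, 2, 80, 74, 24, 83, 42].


Initial: [22, 2, 80, 74, 24, 83, 42]
Step 1: min=2 at 1
  Swap: [2, 22, 80, 74, 24, 83, 42]

After 1 step: [2, 22, 80, 74, 24, 83, 42]


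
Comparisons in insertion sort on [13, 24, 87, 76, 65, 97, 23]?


Algorithm: insertion sort
Input: [13, 24, 87, 76, 65, 97, 23]
Sorted: [13, 23, 24, 65, 76, 87, 97]

14


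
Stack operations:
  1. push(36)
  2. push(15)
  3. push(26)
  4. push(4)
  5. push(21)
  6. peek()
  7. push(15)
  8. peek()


push(36) -> [36]
push(15) -> [36, 15]
push(26) -> [36, 15, 26]
push(4) -> [36, 15, 26, 4]
push(21) -> [36, 15, 26, 4, 21]
peek()->21
push(15) -> [36, 15, 26, 4, 21, 15]
peek()->15

Final stack: [36, 15, 26, 4, 21, 15]


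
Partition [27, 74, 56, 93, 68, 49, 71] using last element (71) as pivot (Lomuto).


Pivot: 71
  27 <= 71: advance i (no swap)
  56 <= 71: swap -> [27, 56, 74, 93, 68, 49, 71]
  68 <= 71: swap -> [27, 56, 68, 93, 74, 49, 71]
  49 <= 71: swap -> [27, 56, 68, 49, 74, 93, 71]
Place pivot at 4: [27, 56, 68, 49, 71, 93, 74]

Partitioned: [27, 56, 68, 49, 71, 93, 74]


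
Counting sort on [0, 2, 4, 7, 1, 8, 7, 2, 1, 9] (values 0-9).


Input: [0, 2, 4, 7, 1, 8, 7, 2, 1, 9]
Counts: [1, 2, 2, 0, 1, 0, 0, 2, 1, 1]

Sorted: [0, 1, 1, 2, 2, 4, 7, 7, 8, 9]


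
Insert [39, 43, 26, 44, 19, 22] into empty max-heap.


Insert 39: [39]
Insert 43: [43, 39]
Insert 26: [43, 39, 26]
Insert 44: [44, 43, 26, 39]
Insert 19: [44, 43, 26, 39, 19]
Insert 22: [44, 43, 26, 39, 19, 22]

Final heap: [44, 43, 26, 39, 19, 22]


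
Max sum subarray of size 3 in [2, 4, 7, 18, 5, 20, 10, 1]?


[0:3]: 13
[1:4]: 29
[2:5]: 30
[3:6]: 43
[4:7]: 35
[5:8]: 31

Max: 43 at [3:6]


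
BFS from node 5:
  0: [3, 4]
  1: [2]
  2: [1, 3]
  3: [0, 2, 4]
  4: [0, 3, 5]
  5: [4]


Visit 5, enqueue [4]
Visit 4, enqueue [0, 3]
Visit 0, enqueue []
Visit 3, enqueue [2]
Visit 2, enqueue [1]
Visit 1, enqueue []

BFS order: [5, 4, 0, 3, 2, 1]


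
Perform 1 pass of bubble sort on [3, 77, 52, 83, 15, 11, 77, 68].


Initial: [3, 77, 52, 83, 15, 11, 77, 68]
Pass 1: [3, 52, 77, 15, 11, 77, 68, 83] (5 swaps)

After 1 pass: [3, 52, 77, 15, 11, 77, 68, 83]


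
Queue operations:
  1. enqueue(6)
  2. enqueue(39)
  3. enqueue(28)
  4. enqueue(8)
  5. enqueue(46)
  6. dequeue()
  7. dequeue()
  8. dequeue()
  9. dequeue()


enqueue(6) -> [6]
enqueue(39) -> [6, 39]
enqueue(28) -> [6, 39, 28]
enqueue(8) -> [6, 39, 28, 8]
enqueue(46) -> [6, 39, 28, 8, 46]
dequeue()->6, [39, 28, 8, 46]
dequeue()->39, [28, 8, 46]
dequeue()->28, [8, 46]
dequeue()->8, [46]

Final queue: [46]


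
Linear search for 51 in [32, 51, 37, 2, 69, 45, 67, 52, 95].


i=0: 32!=51
i=1: 51==51 found!

Found at 1, 2 comps


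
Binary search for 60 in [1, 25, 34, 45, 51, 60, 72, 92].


Step 1: lo=0, hi=7, mid=3, val=45
Step 2: lo=4, hi=7, mid=5, val=60

Found at index 5


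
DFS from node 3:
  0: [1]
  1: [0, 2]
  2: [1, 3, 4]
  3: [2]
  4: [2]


Visit 3, push [2]
Visit 2, push [4, 1]
Visit 1, push [0]
Visit 0, push []
Visit 4, push []

DFS order: [3, 2, 1, 0, 4]


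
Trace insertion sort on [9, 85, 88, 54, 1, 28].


Initial: [9, 85, 88, 54, 1, 28]
Insert 85: [9, 85, 88, 54, 1, 28]
Insert 88: [9, 85, 88, 54, 1, 28]
Insert 54: [9, 54, 85, 88, 1, 28]
Insert 1: [1, 9, 54, 85, 88, 28]
Insert 28: [1, 9, 28, 54, 85, 88]

Sorted: [1, 9, 28, 54, 85, 88]


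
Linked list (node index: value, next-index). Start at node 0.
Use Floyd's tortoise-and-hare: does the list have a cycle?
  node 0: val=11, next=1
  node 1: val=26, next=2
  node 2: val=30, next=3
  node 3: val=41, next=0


Floyd's tortoise (slow, +1) and hare (fast, +2):
  init: slow=0, fast=0
  step 1: slow=1, fast=2
  step 2: slow=2, fast=0
  step 3: slow=3, fast=2
  step 4: slow=0, fast=0
  slow == fast at node 0: cycle detected

Cycle: yes


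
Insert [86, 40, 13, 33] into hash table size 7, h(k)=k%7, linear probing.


Insert 86: h=2 -> slot 2
Insert 40: h=5 -> slot 5
Insert 13: h=6 -> slot 6
Insert 33: h=5, 2 probes -> slot 0

Table: [33, None, 86, None, None, 40, 13]


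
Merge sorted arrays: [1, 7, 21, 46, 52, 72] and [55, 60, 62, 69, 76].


Take 1 from A
Take 7 from A
Take 21 from A
Take 46 from A
Take 52 from A
Take 55 from B
Take 60 from B
Take 62 from B
Take 69 from B
Take 72 from A

Merged: [1, 7, 21, 46, 52, 55, 60, 62, 69, 72, 76]


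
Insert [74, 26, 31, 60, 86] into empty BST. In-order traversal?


Insert 74: root
Insert 26: L from 74
Insert 31: L from 74 -> R from 26
Insert 60: L from 74 -> R from 26 -> R from 31
Insert 86: R from 74

In-order: [26, 31, 60, 74, 86]


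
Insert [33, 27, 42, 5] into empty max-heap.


Insert 33: [33]
Insert 27: [33, 27]
Insert 42: [42, 27, 33]
Insert 5: [42, 27, 33, 5]

Final heap: [42, 27, 33, 5]


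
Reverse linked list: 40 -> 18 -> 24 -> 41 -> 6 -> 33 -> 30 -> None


Step 1: curr=40, set curr.next=prev(None) | reversed so far: 40
Step 2: curr=18, set curr.next=prev(40) | reversed so far: 18 -> 40
Step 3: curr=24, set curr.next=prev(18) | reversed so far: 24 -> 18 -> 40
Step 4: curr=41, set curr.next=prev(24) | reversed so far: 41 -> 24 -> 18 -> 40
Step 5: curr=6, set curr.next=prev(41) | reversed so far: 6 -> 41 -> 24 -> 18 -> 40
Step 6: curr=33, set curr.next=prev(6) | reversed so far: 33 -> 6 -> 41 -> 24 -> 18 -> 40
Step 7: curr=30, set curr.next=prev(33) | reversed so far: 30 -> 33 -> 6 -> 41 -> 24 -> 18 -> 40

30 -> 33 -> 6 -> 41 -> 24 -> 18 -> 40 -> None


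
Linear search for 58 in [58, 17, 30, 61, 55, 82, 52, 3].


i=0: 58==58 found!

Found at 0, 1 comps


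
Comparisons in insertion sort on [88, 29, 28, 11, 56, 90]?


Algorithm: insertion sort
Input: [88, 29, 28, 11, 56, 90]
Sorted: [11, 28, 29, 56, 88, 90]

9


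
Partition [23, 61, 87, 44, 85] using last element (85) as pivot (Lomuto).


Pivot: 85
  23 <= 85: advance i (no swap)
  61 <= 85: advance i (no swap)
  44 <= 85: swap -> [23, 61, 44, 87, 85]
Place pivot at 3: [23, 61, 44, 85, 87]

Partitioned: [23, 61, 44, 85, 87]


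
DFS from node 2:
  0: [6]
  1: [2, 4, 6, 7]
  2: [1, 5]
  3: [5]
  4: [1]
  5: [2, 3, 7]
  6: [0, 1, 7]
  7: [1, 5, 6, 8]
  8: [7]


Visit 2, push [5, 1]
Visit 1, push [7, 6, 4]
Visit 4, push []
Visit 6, push [7, 0]
Visit 0, push []
Visit 7, push [8, 5]
Visit 5, push [3]
Visit 3, push []
Visit 8, push []

DFS order: [2, 1, 4, 6, 0, 7, 5, 3, 8]


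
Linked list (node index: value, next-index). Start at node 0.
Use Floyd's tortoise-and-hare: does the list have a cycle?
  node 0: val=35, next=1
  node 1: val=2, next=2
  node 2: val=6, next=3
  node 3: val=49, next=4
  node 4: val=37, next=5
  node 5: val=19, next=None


Floyd's tortoise (slow, +1) and hare (fast, +2):
  init: slow=0, fast=0
  step 1: slow=1, fast=2
  step 2: slow=2, fast=4
  step 3: fast 4->5->None, no cycle

Cycle: no


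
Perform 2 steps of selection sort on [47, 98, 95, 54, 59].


Initial: [47, 98, 95, 54, 59]
Step 1: min=47 at 0
  Swap: [47, 98, 95, 54, 59]
Step 2: min=54 at 3
  Swap: [47, 54, 95, 98, 59]

After 2 steps: [47, 54, 95, 98, 59]


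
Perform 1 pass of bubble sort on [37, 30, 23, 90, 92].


Initial: [37, 30, 23, 90, 92]
Pass 1: [30, 23, 37, 90, 92] (2 swaps)

After 1 pass: [30, 23, 37, 90, 92]


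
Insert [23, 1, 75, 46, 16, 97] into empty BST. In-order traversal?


Insert 23: root
Insert 1: L from 23
Insert 75: R from 23
Insert 46: R from 23 -> L from 75
Insert 16: L from 23 -> R from 1
Insert 97: R from 23 -> R from 75

In-order: [1, 16, 23, 46, 75, 97]


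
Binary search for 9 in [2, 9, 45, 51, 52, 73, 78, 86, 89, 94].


Step 1: lo=0, hi=9, mid=4, val=52
Step 2: lo=0, hi=3, mid=1, val=9

Found at index 1


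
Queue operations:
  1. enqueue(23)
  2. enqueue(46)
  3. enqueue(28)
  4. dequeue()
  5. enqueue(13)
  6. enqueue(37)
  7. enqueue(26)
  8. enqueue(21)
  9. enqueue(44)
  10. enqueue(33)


enqueue(23) -> [23]
enqueue(46) -> [23, 46]
enqueue(28) -> [23, 46, 28]
dequeue()->23, [46, 28]
enqueue(13) -> [46, 28, 13]
enqueue(37) -> [46, 28, 13, 37]
enqueue(26) -> [46, 28, 13, 37, 26]
enqueue(21) -> [46, 28, 13, 37, 26, 21]
enqueue(44) -> [46, 28, 13, 37, 26, 21, 44]
enqueue(33) -> [46, 28, 13, 37, 26, 21, 44, 33]

Final queue: [46, 28, 13, 37, 26, 21, 44, 33]


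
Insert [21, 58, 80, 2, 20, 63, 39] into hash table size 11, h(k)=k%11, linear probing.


Insert 21: h=10 -> slot 10
Insert 58: h=3 -> slot 3
Insert 80: h=3, 1 probes -> slot 4
Insert 2: h=2 -> slot 2
Insert 20: h=9 -> slot 9
Insert 63: h=8 -> slot 8
Insert 39: h=6 -> slot 6

Table: [None, None, 2, 58, 80, None, 39, None, 63, 20, 21]


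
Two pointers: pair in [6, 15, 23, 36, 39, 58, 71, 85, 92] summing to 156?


lo=0(6)+hi=8(92)=98
lo=1(15)+hi=8(92)=107
lo=2(23)+hi=8(92)=115
lo=3(36)+hi=8(92)=128
lo=4(39)+hi=8(92)=131
lo=5(58)+hi=8(92)=150
lo=6(71)+hi=8(92)=163
lo=6(71)+hi=7(85)=156

Yes: 71+85=156


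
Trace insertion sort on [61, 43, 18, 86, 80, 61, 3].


Initial: [61, 43, 18, 86, 80, 61, 3]
Insert 43: [43, 61, 18, 86, 80, 61, 3]
Insert 18: [18, 43, 61, 86, 80, 61, 3]
Insert 86: [18, 43, 61, 86, 80, 61, 3]
Insert 80: [18, 43, 61, 80, 86, 61, 3]
Insert 61: [18, 43, 61, 61, 80, 86, 3]
Insert 3: [3, 18, 43, 61, 61, 80, 86]

Sorted: [3, 18, 43, 61, 61, 80, 86]


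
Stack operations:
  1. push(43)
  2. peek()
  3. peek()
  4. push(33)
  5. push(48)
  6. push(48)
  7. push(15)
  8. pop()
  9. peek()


push(43) -> [43]
peek()->43
peek()->43
push(33) -> [43, 33]
push(48) -> [43, 33, 48]
push(48) -> [43, 33, 48, 48]
push(15) -> [43, 33, 48, 48, 15]
pop()->15, [43, 33, 48, 48]
peek()->48

Final stack: [43, 33, 48, 48]


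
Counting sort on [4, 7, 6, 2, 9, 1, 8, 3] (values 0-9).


Input: [4, 7, 6, 2, 9, 1, 8, 3]
Counts: [0, 1, 1, 1, 1, 0, 1, 1, 1, 1]

Sorted: [1, 2, 3, 4, 6, 7, 8, 9]


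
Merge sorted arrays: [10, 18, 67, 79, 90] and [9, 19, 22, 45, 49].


Take 9 from B
Take 10 from A
Take 18 from A
Take 19 from B
Take 22 from B
Take 45 from B
Take 49 from B

Merged: [9, 10, 18, 19, 22, 45, 49, 67, 79, 90]


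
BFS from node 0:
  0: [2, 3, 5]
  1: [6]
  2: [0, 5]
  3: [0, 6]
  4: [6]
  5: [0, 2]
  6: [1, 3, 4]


Visit 0, enqueue [2, 3, 5]
Visit 2, enqueue []
Visit 3, enqueue [6]
Visit 5, enqueue []
Visit 6, enqueue [1, 4]
Visit 1, enqueue []
Visit 4, enqueue []

BFS order: [0, 2, 3, 5, 6, 1, 4]


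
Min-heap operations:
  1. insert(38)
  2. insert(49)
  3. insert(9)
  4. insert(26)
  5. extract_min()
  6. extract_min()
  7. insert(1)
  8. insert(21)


insert(38) -> [38]
insert(49) -> [38, 49]
insert(9) -> [9, 49, 38]
insert(26) -> [9, 26, 38, 49]
extract_min()->9, [26, 49, 38]
extract_min()->26, [38, 49]
insert(1) -> [1, 49, 38]
insert(21) -> [1, 21, 38, 49]

Final heap: [1, 21, 38, 49]


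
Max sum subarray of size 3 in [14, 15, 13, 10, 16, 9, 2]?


[0:3]: 42
[1:4]: 38
[2:5]: 39
[3:6]: 35
[4:7]: 27

Max: 42 at [0:3]


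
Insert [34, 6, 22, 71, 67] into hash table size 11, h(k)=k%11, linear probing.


Insert 34: h=1 -> slot 1
Insert 6: h=6 -> slot 6
Insert 22: h=0 -> slot 0
Insert 71: h=5 -> slot 5
Insert 67: h=1, 1 probes -> slot 2

Table: [22, 34, 67, None, None, 71, 6, None, None, None, None]


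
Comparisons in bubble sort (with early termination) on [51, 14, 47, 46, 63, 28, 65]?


Algorithm: bubble sort (with early termination)
Input: [51, 14, 47, 46, 63, 28, 65]
Sorted: [14, 28, 46, 47, 51, 63, 65]

20


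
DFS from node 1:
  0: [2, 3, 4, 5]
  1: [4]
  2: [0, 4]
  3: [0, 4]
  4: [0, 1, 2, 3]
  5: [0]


Visit 1, push [4]
Visit 4, push [3, 2, 0]
Visit 0, push [5, 3, 2]
Visit 2, push []
Visit 3, push []
Visit 5, push []

DFS order: [1, 4, 0, 2, 3, 5]


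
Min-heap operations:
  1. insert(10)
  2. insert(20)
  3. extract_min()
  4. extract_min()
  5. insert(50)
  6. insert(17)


insert(10) -> [10]
insert(20) -> [10, 20]
extract_min()->10, [20]
extract_min()->20, []
insert(50) -> [50]
insert(17) -> [17, 50]

Final heap: [17, 50]


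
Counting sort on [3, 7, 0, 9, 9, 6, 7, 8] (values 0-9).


Input: [3, 7, 0, 9, 9, 6, 7, 8]
Counts: [1, 0, 0, 1, 0, 0, 1, 2, 1, 2]

Sorted: [0, 3, 6, 7, 7, 8, 9, 9]


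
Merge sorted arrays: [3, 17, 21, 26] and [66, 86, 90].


Take 3 from A
Take 17 from A
Take 21 from A
Take 26 from A

Merged: [3, 17, 21, 26, 66, 86, 90]


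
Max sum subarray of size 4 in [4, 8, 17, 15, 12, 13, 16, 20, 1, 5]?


[0:4]: 44
[1:5]: 52
[2:6]: 57
[3:7]: 56
[4:8]: 61
[5:9]: 50
[6:10]: 42

Max: 61 at [4:8]


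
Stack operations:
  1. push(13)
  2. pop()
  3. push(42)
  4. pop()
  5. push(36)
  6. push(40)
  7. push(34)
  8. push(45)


push(13) -> [13]
pop()->13, []
push(42) -> [42]
pop()->42, []
push(36) -> [36]
push(40) -> [36, 40]
push(34) -> [36, 40, 34]
push(45) -> [36, 40, 34, 45]

Final stack: [36, 40, 34, 45]


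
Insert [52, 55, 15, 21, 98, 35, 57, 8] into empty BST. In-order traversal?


Insert 52: root
Insert 55: R from 52
Insert 15: L from 52
Insert 21: L from 52 -> R from 15
Insert 98: R from 52 -> R from 55
Insert 35: L from 52 -> R from 15 -> R from 21
Insert 57: R from 52 -> R from 55 -> L from 98
Insert 8: L from 52 -> L from 15

In-order: [8, 15, 21, 35, 52, 55, 57, 98]


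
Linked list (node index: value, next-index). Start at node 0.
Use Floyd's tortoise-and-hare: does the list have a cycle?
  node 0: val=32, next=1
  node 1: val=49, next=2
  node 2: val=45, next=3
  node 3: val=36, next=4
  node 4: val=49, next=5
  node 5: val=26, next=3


Floyd's tortoise (slow, +1) and hare (fast, +2):
  init: slow=0, fast=0
  step 1: slow=1, fast=2
  step 2: slow=2, fast=4
  step 3: slow=3, fast=3
  slow == fast at node 3: cycle detected

Cycle: yes


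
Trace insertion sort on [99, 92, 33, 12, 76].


Initial: [99, 92, 33, 12, 76]
Insert 92: [92, 99, 33, 12, 76]
Insert 33: [33, 92, 99, 12, 76]
Insert 12: [12, 33, 92, 99, 76]
Insert 76: [12, 33, 76, 92, 99]

Sorted: [12, 33, 76, 92, 99]


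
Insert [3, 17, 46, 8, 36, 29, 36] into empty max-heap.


Insert 3: [3]
Insert 17: [17, 3]
Insert 46: [46, 3, 17]
Insert 8: [46, 8, 17, 3]
Insert 36: [46, 36, 17, 3, 8]
Insert 29: [46, 36, 29, 3, 8, 17]
Insert 36: [46, 36, 36, 3, 8, 17, 29]

Final heap: [46, 36, 36, 3, 8, 17, 29]


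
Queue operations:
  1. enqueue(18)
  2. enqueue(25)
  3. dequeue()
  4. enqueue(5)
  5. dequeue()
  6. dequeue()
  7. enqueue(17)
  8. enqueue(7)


enqueue(18) -> [18]
enqueue(25) -> [18, 25]
dequeue()->18, [25]
enqueue(5) -> [25, 5]
dequeue()->25, [5]
dequeue()->5, []
enqueue(17) -> [17]
enqueue(7) -> [17, 7]

Final queue: [17, 7]


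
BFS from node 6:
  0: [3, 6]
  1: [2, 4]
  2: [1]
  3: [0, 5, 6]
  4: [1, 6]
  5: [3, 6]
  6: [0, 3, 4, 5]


Visit 6, enqueue [0, 3, 4, 5]
Visit 0, enqueue []
Visit 3, enqueue []
Visit 4, enqueue [1]
Visit 5, enqueue []
Visit 1, enqueue [2]
Visit 2, enqueue []

BFS order: [6, 0, 3, 4, 5, 1, 2]


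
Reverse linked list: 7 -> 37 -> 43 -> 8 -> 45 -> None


Step 1: curr=7, set curr.next=prev(None) | reversed so far: 7
Step 2: curr=37, set curr.next=prev(7) | reversed so far: 37 -> 7
Step 3: curr=43, set curr.next=prev(37) | reversed so far: 43 -> 37 -> 7
Step 4: curr=8, set curr.next=prev(43) | reversed so far: 8 -> 43 -> 37 -> 7
Step 5: curr=45, set curr.next=prev(8) | reversed so far: 45 -> 8 -> 43 -> 37 -> 7

45 -> 8 -> 43 -> 37 -> 7 -> None


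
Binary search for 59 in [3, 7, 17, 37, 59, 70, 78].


Step 1: lo=0, hi=6, mid=3, val=37
Step 2: lo=4, hi=6, mid=5, val=70
Step 3: lo=4, hi=4, mid=4, val=59

Found at index 4


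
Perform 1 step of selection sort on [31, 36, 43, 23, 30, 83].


Initial: [31, 36, 43, 23, 30, 83]
Step 1: min=23 at 3
  Swap: [23, 36, 43, 31, 30, 83]

After 1 step: [23, 36, 43, 31, 30, 83]


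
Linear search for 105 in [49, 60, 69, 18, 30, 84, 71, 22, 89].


i=0: 49!=105
i=1: 60!=105
i=2: 69!=105
i=3: 18!=105
i=4: 30!=105
i=5: 84!=105
i=6: 71!=105
i=7: 22!=105
i=8: 89!=105

Not found, 9 comps


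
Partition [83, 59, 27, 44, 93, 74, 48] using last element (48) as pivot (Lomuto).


Pivot: 48
  27 <= 48: swap -> [27, 59, 83, 44, 93, 74, 48]
  44 <= 48: swap -> [27, 44, 83, 59, 93, 74, 48]
Place pivot at 2: [27, 44, 48, 59, 93, 74, 83]

Partitioned: [27, 44, 48, 59, 93, 74, 83]


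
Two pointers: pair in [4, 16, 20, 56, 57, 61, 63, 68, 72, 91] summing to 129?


lo=0(4)+hi=9(91)=95
lo=1(16)+hi=9(91)=107
lo=2(20)+hi=9(91)=111
lo=3(56)+hi=9(91)=147
lo=3(56)+hi=8(72)=128
lo=4(57)+hi=8(72)=129

Yes: 57+72=129


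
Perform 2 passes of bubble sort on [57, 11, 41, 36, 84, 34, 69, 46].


Initial: [57, 11, 41, 36, 84, 34, 69, 46]
Pass 1: [11, 41, 36, 57, 34, 69, 46, 84] (6 swaps)
Pass 2: [11, 36, 41, 34, 57, 46, 69, 84] (3 swaps)

After 2 passes: [11, 36, 41, 34, 57, 46, 69, 84]


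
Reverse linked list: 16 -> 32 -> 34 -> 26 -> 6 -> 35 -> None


Step 1: curr=16, set curr.next=prev(None) | reversed so far: 16
Step 2: curr=32, set curr.next=prev(16) | reversed so far: 32 -> 16
Step 3: curr=34, set curr.next=prev(32) | reversed so far: 34 -> 32 -> 16
Step 4: curr=26, set curr.next=prev(34) | reversed so far: 26 -> 34 -> 32 -> 16
Step 5: curr=6, set curr.next=prev(26) | reversed so far: 6 -> 26 -> 34 -> 32 -> 16
Step 6: curr=35, set curr.next=prev(6) | reversed so far: 35 -> 6 -> 26 -> 34 -> 32 -> 16

35 -> 6 -> 26 -> 34 -> 32 -> 16 -> None


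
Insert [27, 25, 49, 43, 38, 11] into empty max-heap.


Insert 27: [27]
Insert 25: [27, 25]
Insert 49: [49, 25, 27]
Insert 43: [49, 43, 27, 25]
Insert 38: [49, 43, 27, 25, 38]
Insert 11: [49, 43, 27, 25, 38, 11]

Final heap: [49, 43, 27, 25, 38, 11]


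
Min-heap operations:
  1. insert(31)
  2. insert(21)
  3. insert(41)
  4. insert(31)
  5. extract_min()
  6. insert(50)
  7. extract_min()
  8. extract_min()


insert(31) -> [31]
insert(21) -> [21, 31]
insert(41) -> [21, 31, 41]
insert(31) -> [21, 31, 41, 31]
extract_min()->21, [31, 31, 41]
insert(50) -> [31, 31, 41, 50]
extract_min()->31, [31, 50, 41]
extract_min()->31, [41, 50]

Final heap: [41, 50]


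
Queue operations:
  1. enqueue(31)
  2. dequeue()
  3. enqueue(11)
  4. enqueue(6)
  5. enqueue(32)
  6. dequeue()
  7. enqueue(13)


enqueue(31) -> [31]
dequeue()->31, []
enqueue(11) -> [11]
enqueue(6) -> [11, 6]
enqueue(32) -> [11, 6, 32]
dequeue()->11, [6, 32]
enqueue(13) -> [6, 32, 13]

Final queue: [6, 32, 13]


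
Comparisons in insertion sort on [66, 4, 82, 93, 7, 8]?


Algorithm: insertion sort
Input: [66, 4, 82, 93, 7, 8]
Sorted: [4, 7, 8, 66, 82, 93]

11


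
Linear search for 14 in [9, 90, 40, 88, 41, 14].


i=0: 9!=14
i=1: 90!=14
i=2: 40!=14
i=3: 88!=14
i=4: 41!=14
i=5: 14==14 found!

Found at 5, 6 comps


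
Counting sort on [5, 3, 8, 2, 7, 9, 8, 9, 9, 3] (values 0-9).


Input: [5, 3, 8, 2, 7, 9, 8, 9, 9, 3]
Counts: [0, 0, 1, 2, 0, 1, 0, 1, 2, 3]

Sorted: [2, 3, 3, 5, 7, 8, 8, 9, 9, 9]


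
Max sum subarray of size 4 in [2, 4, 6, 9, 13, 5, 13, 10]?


[0:4]: 21
[1:5]: 32
[2:6]: 33
[3:7]: 40
[4:8]: 41

Max: 41 at [4:8]


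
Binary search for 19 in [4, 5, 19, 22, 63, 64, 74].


Step 1: lo=0, hi=6, mid=3, val=22
Step 2: lo=0, hi=2, mid=1, val=5
Step 3: lo=2, hi=2, mid=2, val=19

Found at index 2


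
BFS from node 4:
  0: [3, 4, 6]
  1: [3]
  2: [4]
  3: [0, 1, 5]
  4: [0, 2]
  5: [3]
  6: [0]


Visit 4, enqueue [0, 2]
Visit 0, enqueue [3, 6]
Visit 2, enqueue []
Visit 3, enqueue [1, 5]
Visit 6, enqueue []
Visit 1, enqueue []
Visit 5, enqueue []

BFS order: [4, 0, 2, 3, 6, 1, 5]


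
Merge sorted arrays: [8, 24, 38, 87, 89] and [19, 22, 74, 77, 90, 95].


Take 8 from A
Take 19 from B
Take 22 from B
Take 24 from A
Take 38 from A
Take 74 from B
Take 77 from B
Take 87 from A
Take 89 from A

Merged: [8, 19, 22, 24, 38, 74, 77, 87, 89, 90, 95]


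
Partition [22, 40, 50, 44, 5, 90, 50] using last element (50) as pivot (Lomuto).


Pivot: 50
  22 <= 50: advance i (no swap)
  40 <= 50: advance i (no swap)
  50 <= 50: advance i (no swap)
  44 <= 50: advance i (no swap)
  5 <= 50: advance i (no swap)
Place pivot at 5: [22, 40, 50, 44, 5, 50, 90]

Partitioned: [22, 40, 50, 44, 5, 50, 90]


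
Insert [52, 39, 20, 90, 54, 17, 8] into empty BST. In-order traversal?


Insert 52: root
Insert 39: L from 52
Insert 20: L from 52 -> L from 39
Insert 90: R from 52
Insert 54: R from 52 -> L from 90
Insert 17: L from 52 -> L from 39 -> L from 20
Insert 8: L from 52 -> L from 39 -> L from 20 -> L from 17

In-order: [8, 17, 20, 39, 52, 54, 90]


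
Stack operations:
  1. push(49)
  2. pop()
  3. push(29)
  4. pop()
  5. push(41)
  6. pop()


push(49) -> [49]
pop()->49, []
push(29) -> [29]
pop()->29, []
push(41) -> [41]
pop()->41, []

Final stack: []


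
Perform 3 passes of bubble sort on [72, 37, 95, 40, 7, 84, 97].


Initial: [72, 37, 95, 40, 7, 84, 97]
Pass 1: [37, 72, 40, 7, 84, 95, 97] (4 swaps)
Pass 2: [37, 40, 7, 72, 84, 95, 97] (2 swaps)
Pass 3: [37, 7, 40, 72, 84, 95, 97] (1 swaps)

After 3 passes: [37, 7, 40, 72, 84, 95, 97]


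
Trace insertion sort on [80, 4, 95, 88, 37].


Initial: [80, 4, 95, 88, 37]
Insert 4: [4, 80, 95, 88, 37]
Insert 95: [4, 80, 95, 88, 37]
Insert 88: [4, 80, 88, 95, 37]
Insert 37: [4, 37, 80, 88, 95]

Sorted: [4, 37, 80, 88, 95]


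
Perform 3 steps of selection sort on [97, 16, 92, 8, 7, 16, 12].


Initial: [97, 16, 92, 8, 7, 16, 12]
Step 1: min=7 at 4
  Swap: [7, 16, 92, 8, 97, 16, 12]
Step 2: min=8 at 3
  Swap: [7, 8, 92, 16, 97, 16, 12]
Step 3: min=12 at 6
  Swap: [7, 8, 12, 16, 97, 16, 92]

After 3 steps: [7, 8, 12, 16, 97, 16, 92]


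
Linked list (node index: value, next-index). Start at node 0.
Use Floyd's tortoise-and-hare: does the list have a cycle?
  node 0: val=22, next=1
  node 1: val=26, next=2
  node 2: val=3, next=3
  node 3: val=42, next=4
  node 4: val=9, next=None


Floyd's tortoise (slow, +1) and hare (fast, +2):
  init: slow=0, fast=0
  step 1: slow=1, fast=2
  step 2: slow=2, fast=4
  step 3: fast -> None, no cycle

Cycle: no


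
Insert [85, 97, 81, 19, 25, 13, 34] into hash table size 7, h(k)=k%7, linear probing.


Insert 85: h=1 -> slot 1
Insert 97: h=6 -> slot 6
Insert 81: h=4 -> slot 4
Insert 19: h=5 -> slot 5
Insert 25: h=4, 3 probes -> slot 0
Insert 13: h=6, 3 probes -> slot 2
Insert 34: h=6, 4 probes -> slot 3

Table: [25, 85, 13, 34, 81, 19, 97]


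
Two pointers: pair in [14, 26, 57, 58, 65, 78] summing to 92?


lo=0(14)+hi=5(78)=92

Yes: 14+78=92


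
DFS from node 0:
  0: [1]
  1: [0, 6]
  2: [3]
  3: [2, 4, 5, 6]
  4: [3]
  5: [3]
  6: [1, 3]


Visit 0, push [1]
Visit 1, push [6]
Visit 6, push [3]
Visit 3, push [5, 4, 2]
Visit 2, push []
Visit 4, push []
Visit 5, push []

DFS order: [0, 1, 6, 3, 2, 4, 5]


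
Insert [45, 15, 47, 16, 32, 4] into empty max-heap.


Insert 45: [45]
Insert 15: [45, 15]
Insert 47: [47, 15, 45]
Insert 16: [47, 16, 45, 15]
Insert 32: [47, 32, 45, 15, 16]
Insert 4: [47, 32, 45, 15, 16, 4]

Final heap: [47, 32, 45, 15, 16, 4]


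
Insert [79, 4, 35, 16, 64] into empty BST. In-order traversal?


Insert 79: root
Insert 4: L from 79
Insert 35: L from 79 -> R from 4
Insert 16: L from 79 -> R from 4 -> L from 35
Insert 64: L from 79 -> R from 4 -> R from 35

In-order: [4, 16, 35, 64, 79]


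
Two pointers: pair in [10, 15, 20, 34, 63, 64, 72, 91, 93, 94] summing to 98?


lo=0(10)+hi=9(94)=104
lo=0(10)+hi=8(93)=103
lo=0(10)+hi=7(91)=101
lo=0(10)+hi=6(72)=82
lo=1(15)+hi=6(72)=87
lo=2(20)+hi=6(72)=92
lo=3(34)+hi=6(72)=106
lo=3(34)+hi=5(64)=98

Yes: 34+64=98


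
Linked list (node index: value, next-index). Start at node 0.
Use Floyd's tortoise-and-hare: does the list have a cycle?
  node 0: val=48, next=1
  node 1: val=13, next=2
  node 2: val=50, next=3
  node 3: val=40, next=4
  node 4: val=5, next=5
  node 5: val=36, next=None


Floyd's tortoise (slow, +1) and hare (fast, +2):
  init: slow=0, fast=0
  step 1: slow=1, fast=2
  step 2: slow=2, fast=4
  step 3: fast 4->5->None, no cycle

Cycle: no


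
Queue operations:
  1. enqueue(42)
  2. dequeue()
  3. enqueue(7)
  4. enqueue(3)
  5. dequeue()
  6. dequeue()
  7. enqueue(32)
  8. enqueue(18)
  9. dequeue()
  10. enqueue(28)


enqueue(42) -> [42]
dequeue()->42, []
enqueue(7) -> [7]
enqueue(3) -> [7, 3]
dequeue()->7, [3]
dequeue()->3, []
enqueue(32) -> [32]
enqueue(18) -> [32, 18]
dequeue()->32, [18]
enqueue(28) -> [18, 28]

Final queue: [18, 28]


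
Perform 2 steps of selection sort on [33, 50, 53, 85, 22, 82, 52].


Initial: [33, 50, 53, 85, 22, 82, 52]
Step 1: min=22 at 4
  Swap: [22, 50, 53, 85, 33, 82, 52]
Step 2: min=33 at 4
  Swap: [22, 33, 53, 85, 50, 82, 52]

After 2 steps: [22, 33, 53, 85, 50, 82, 52]


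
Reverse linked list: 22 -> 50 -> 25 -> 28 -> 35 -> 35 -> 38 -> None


Step 1: curr=22, set curr.next=prev(None) | reversed so far: 22
Step 2: curr=50, set curr.next=prev(22) | reversed so far: 50 -> 22
Step 3: curr=25, set curr.next=prev(50) | reversed so far: 25 -> 50 -> 22
Step 4: curr=28, set curr.next=prev(25) | reversed so far: 28 -> 25 -> 50 -> 22
Step 5: curr=35, set curr.next=prev(28) | reversed so far: 35 -> 28 -> 25 -> 50 -> 22
Step 6: curr=35, set curr.next=prev(35) | reversed so far: 35 -> 35 -> 28 -> 25 -> 50 -> 22
Step 7: curr=38, set curr.next=prev(35) | reversed so far: 38 -> 35 -> 35 -> 28 -> 25 -> 50 -> 22

38 -> 35 -> 35 -> 28 -> 25 -> 50 -> 22 -> None


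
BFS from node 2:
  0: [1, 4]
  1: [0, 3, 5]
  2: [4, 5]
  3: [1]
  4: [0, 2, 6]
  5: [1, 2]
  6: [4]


Visit 2, enqueue [4, 5]
Visit 4, enqueue [0, 6]
Visit 5, enqueue [1]
Visit 0, enqueue []
Visit 6, enqueue []
Visit 1, enqueue [3]
Visit 3, enqueue []

BFS order: [2, 4, 5, 0, 6, 1, 3]


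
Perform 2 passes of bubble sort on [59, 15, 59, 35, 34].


Initial: [59, 15, 59, 35, 34]
Pass 1: [15, 59, 35, 34, 59] (3 swaps)
Pass 2: [15, 35, 34, 59, 59] (2 swaps)

After 2 passes: [15, 35, 34, 59, 59]


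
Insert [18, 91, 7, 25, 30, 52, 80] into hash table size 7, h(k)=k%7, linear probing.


Insert 18: h=4 -> slot 4
Insert 91: h=0 -> slot 0
Insert 7: h=0, 1 probes -> slot 1
Insert 25: h=4, 1 probes -> slot 5
Insert 30: h=2 -> slot 2
Insert 52: h=3 -> slot 3
Insert 80: h=3, 3 probes -> slot 6

Table: [91, 7, 30, 52, 18, 25, 80]


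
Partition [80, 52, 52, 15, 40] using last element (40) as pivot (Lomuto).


Pivot: 40
  15 <= 40: swap -> [15, 52, 52, 80, 40]
Place pivot at 1: [15, 40, 52, 80, 52]

Partitioned: [15, 40, 52, 80, 52]


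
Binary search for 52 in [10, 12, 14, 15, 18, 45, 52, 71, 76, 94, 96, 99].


Step 1: lo=0, hi=11, mid=5, val=45
Step 2: lo=6, hi=11, mid=8, val=76
Step 3: lo=6, hi=7, mid=6, val=52

Found at index 6


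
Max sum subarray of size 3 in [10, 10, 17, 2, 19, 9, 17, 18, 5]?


[0:3]: 37
[1:4]: 29
[2:5]: 38
[3:6]: 30
[4:7]: 45
[5:8]: 44
[6:9]: 40

Max: 45 at [4:7]


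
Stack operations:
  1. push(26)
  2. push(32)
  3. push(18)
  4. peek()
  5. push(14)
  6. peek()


push(26) -> [26]
push(32) -> [26, 32]
push(18) -> [26, 32, 18]
peek()->18
push(14) -> [26, 32, 18, 14]
peek()->14

Final stack: [26, 32, 18, 14]


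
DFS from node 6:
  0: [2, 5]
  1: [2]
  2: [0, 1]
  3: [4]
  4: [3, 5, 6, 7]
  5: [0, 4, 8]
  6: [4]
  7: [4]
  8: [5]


Visit 6, push [4]
Visit 4, push [7, 5, 3]
Visit 3, push []
Visit 5, push [8, 0]
Visit 0, push [2]
Visit 2, push [1]
Visit 1, push []
Visit 8, push []
Visit 7, push []

DFS order: [6, 4, 3, 5, 0, 2, 1, 8, 7]


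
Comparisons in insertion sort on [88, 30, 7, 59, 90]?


Algorithm: insertion sort
Input: [88, 30, 7, 59, 90]
Sorted: [7, 30, 59, 88, 90]

6


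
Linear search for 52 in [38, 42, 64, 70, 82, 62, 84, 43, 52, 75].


i=0: 38!=52
i=1: 42!=52
i=2: 64!=52
i=3: 70!=52
i=4: 82!=52
i=5: 62!=52
i=6: 84!=52
i=7: 43!=52
i=8: 52==52 found!

Found at 8, 9 comps


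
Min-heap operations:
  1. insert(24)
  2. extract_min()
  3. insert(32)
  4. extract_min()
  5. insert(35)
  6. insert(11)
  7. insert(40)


insert(24) -> [24]
extract_min()->24, []
insert(32) -> [32]
extract_min()->32, []
insert(35) -> [35]
insert(11) -> [11, 35]
insert(40) -> [11, 35, 40]

Final heap: [11, 35, 40]


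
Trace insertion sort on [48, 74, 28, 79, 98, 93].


Initial: [48, 74, 28, 79, 98, 93]
Insert 74: [48, 74, 28, 79, 98, 93]
Insert 28: [28, 48, 74, 79, 98, 93]
Insert 79: [28, 48, 74, 79, 98, 93]
Insert 98: [28, 48, 74, 79, 98, 93]
Insert 93: [28, 48, 74, 79, 93, 98]

Sorted: [28, 48, 74, 79, 93, 98]


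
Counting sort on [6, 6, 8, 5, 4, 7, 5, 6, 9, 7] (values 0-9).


Input: [6, 6, 8, 5, 4, 7, 5, 6, 9, 7]
Counts: [0, 0, 0, 0, 1, 2, 3, 2, 1, 1]

Sorted: [4, 5, 5, 6, 6, 6, 7, 7, 8, 9]


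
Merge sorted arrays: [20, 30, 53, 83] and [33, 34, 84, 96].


Take 20 from A
Take 30 from A
Take 33 from B
Take 34 from B
Take 53 from A
Take 83 from A

Merged: [20, 30, 33, 34, 53, 83, 84, 96]
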